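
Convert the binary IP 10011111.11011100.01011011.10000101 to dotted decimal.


10011111 = 159
11011100 = 220
01011011 = 91
10000101 = 133
IP: 159.220.91.133


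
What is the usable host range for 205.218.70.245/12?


Network: 205.208.0.0
Broadcast: 205.223.255.255
First usable = network + 1
Last usable = broadcast - 1
Range: 205.208.0.1 to 205.223.255.254


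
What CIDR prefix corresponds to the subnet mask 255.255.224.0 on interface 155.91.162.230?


Binary: 11111111.11111111.11100000.00000000
Count leading 1s
Prefix: /19


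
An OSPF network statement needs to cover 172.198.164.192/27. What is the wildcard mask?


Subnet mask: 255.255.255.224
Wildcard = 255.255.255.255 - subnet mask
255 - 255 = 0
255 - 255 = 0
255 - 255 = 0
255 - 224 = 31
Wildcard: 0.0.0.31


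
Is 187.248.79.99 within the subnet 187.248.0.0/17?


Subnet network: 187.248.0.0
Test IP AND mask: 187.248.0.0
Yes, 187.248.79.99 is in 187.248.0.0/17


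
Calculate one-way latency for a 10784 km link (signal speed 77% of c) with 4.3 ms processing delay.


Speed = 0.77 * 3e5 km/s = 231000 km/s
Propagation delay = 10784 / 231000 = 0.0467 s = 46.684 ms
Processing delay = 4.3 ms
Total one-way latency = 50.984 ms


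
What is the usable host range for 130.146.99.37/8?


Network: 130.0.0.0
Broadcast: 130.255.255.255
First usable = network + 1
Last usable = broadcast - 1
Range: 130.0.0.1 to 130.255.255.254


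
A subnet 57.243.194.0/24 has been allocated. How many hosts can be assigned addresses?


Host bits = 32 - 24 = 8
Total addresses = 2^8 = 256
Usable = total - 2 (network and broadcast)
Usable hosts: 254


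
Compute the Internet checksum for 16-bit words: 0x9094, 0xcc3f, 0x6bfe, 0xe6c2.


Sum all words (with carry folding):
+ 0x9094 = 0x9094
+ 0xcc3f = 0x5cd4
+ 0x6bfe = 0xc8d2
+ 0xe6c2 = 0xaf95
One's complement: ~0xaf95
Checksum = 0x506a


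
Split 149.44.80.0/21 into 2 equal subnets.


New prefix = 21 + 1 = 22
Each subnet has 1024 addresses
  149.44.80.0/22
  149.44.84.0/22
Subnets: 149.44.80.0/22, 149.44.84.0/22


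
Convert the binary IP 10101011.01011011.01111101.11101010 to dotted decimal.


10101011 = 171
01011011 = 91
01111101 = 125
11101010 = 234
IP: 171.91.125.234


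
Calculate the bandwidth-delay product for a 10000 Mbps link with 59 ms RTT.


BDP = bandwidth * RTT
= 10000 Mbps * 59 ms
= 10000 * 1e6 * 59 / 1000 bits
= 590000000 bits
= 73750000 bytes
= 72021.4844 KB
BDP = 590000000 bits (73750000 bytes)


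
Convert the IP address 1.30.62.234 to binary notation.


1 = 00000001
30 = 00011110
62 = 00111110
234 = 11101010
Binary: 00000001.00011110.00111110.11101010


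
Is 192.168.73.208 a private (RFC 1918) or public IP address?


RFC 1918 private ranges:
  10.0.0.0/8 (10.0.0.0 - 10.255.255.255)
  172.16.0.0/12 (172.16.0.0 - 172.31.255.255)
  192.168.0.0/16 (192.168.0.0 - 192.168.255.255)
Private (in 192.168.0.0/16)


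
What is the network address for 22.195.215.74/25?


IP:   00010110.11000011.11010111.01001010
Mask: 11111111.11111111.11111111.10000000
AND operation:
Net:  00010110.11000011.11010111.00000000
Network: 22.195.215.0/25


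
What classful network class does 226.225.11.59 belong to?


First octet: 226
Binary: 11100010
1110xxxx -> Class D (224-239)
Class D (multicast), default mask N/A


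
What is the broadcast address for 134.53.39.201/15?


Network: 134.52.0.0/15
Host bits = 17
Set all host bits to 1:
Broadcast: 134.53.255.255


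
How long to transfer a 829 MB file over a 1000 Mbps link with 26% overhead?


Effective throughput = 1000 * (1 - 26/100) = 740 Mbps
File size in Mb = 829 * 8 = 6632 Mb
Time = 6632 / 740
Time = 8.9622 seconds


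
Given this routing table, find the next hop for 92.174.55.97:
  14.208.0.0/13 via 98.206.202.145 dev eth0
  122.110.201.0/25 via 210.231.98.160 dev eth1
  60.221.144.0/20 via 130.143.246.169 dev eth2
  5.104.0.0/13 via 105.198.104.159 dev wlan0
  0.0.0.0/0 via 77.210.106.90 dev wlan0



Longest prefix match for 92.174.55.97:
  /13 14.208.0.0: no
  /25 122.110.201.0: no
  /20 60.221.144.0: no
  /13 5.104.0.0: no
  /0 0.0.0.0: MATCH
Selected: next-hop 77.210.106.90 via wlan0 (matched /0)


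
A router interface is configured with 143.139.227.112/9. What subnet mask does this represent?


/9 means 9 network bits, 23 host bits
Binary: 11111111100000000000000000000000
Mask: 255.128.0.0


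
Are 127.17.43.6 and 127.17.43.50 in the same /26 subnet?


Mask: 255.255.255.192
127.17.43.6 AND mask = 127.17.43.0
127.17.43.50 AND mask = 127.17.43.0
Yes, same subnet (127.17.43.0)


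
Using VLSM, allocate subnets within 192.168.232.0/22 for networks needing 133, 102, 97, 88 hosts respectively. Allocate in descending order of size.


133 hosts -> /24 (254 usable): 192.168.232.0/24
102 hosts -> /25 (126 usable): 192.168.233.0/25
97 hosts -> /25 (126 usable): 192.168.233.128/25
88 hosts -> /25 (126 usable): 192.168.234.0/25
Allocation: 192.168.232.0/24 (133 hosts, 254 usable); 192.168.233.0/25 (102 hosts, 126 usable); 192.168.233.128/25 (97 hosts, 126 usable); 192.168.234.0/25 (88 hosts, 126 usable)


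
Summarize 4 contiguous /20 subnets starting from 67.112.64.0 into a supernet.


Original prefix: /20
Number of subnets: 4 = 2^2
New prefix = 20 - 2 = 18
Supernet: 67.112.64.0/18


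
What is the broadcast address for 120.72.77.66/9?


Network: 120.0.0.0/9
Host bits = 23
Set all host bits to 1:
Broadcast: 120.127.255.255


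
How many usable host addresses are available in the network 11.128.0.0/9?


Host bits = 32 - 9 = 23
Total addresses = 2^23 = 8388608
Usable = total - 2 (network and broadcast)
Usable hosts: 8388606


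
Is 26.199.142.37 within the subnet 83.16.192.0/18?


Subnet network: 83.16.192.0
Test IP AND mask: 26.199.128.0
No, 26.199.142.37 is not in 83.16.192.0/18


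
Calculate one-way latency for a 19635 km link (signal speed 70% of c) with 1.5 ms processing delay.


Speed = 0.7 * 3e5 km/s = 210000 km/s
Propagation delay = 19635 / 210000 = 0.0935 s = 93.5 ms
Processing delay = 1.5 ms
Total one-way latency = 95 ms


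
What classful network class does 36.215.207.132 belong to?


First octet: 36
Binary: 00100100
0xxxxxxx -> Class A (1-126)
Class A, default mask 255.0.0.0 (/8)


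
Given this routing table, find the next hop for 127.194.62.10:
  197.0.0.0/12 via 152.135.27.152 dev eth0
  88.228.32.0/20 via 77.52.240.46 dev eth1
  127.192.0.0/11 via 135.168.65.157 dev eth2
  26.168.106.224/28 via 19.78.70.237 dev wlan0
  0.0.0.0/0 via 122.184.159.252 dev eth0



Longest prefix match for 127.194.62.10:
  /12 197.0.0.0: no
  /20 88.228.32.0: no
  /11 127.192.0.0: MATCH
  /28 26.168.106.224: no
  /0 0.0.0.0: MATCH
Selected: next-hop 135.168.65.157 via eth2 (matched /11)


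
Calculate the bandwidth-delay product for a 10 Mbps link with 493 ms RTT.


BDP = bandwidth * RTT
= 10 Mbps * 493 ms
= 10 * 1e6 * 493 / 1000 bits
= 4930000 bits
= 616250 bytes
= 601.8066 KB
BDP = 4930000 bits (616250 bytes)


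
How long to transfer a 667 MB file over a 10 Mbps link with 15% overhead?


Effective throughput = 10 * (1 - 15/100) = 8.5 Mbps
File size in Mb = 667 * 8 = 5336 Mb
Time = 5336 / 8.5
Time = 627.7647 seconds


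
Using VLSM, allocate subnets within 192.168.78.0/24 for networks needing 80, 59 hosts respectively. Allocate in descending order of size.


80 hosts -> /25 (126 usable): 192.168.78.0/25
59 hosts -> /26 (62 usable): 192.168.78.128/26
Allocation: 192.168.78.0/25 (80 hosts, 126 usable); 192.168.78.128/26 (59 hosts, 62 usable)


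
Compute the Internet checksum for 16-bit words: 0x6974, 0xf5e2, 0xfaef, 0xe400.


Sum all words (with carry folding):
+ 0x6974 = 0x6974
+ 0xf5e2 = 0x5f57
+ 0xfaef = 0x5a47
+ 0xe400 = 0x3e48
One's complement: ~0x3e48
Checksum = 0xc1b7


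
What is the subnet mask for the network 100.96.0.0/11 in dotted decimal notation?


/11 means 11 network bits, 21 host bits
Binary: 11111111111000000000000000000000
Mask: 255.224.0.0


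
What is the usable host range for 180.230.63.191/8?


Network: 180.0.0.0
Broadcast: 180.255.255.255
First usable = network + 1
Last usable = broadcast - 1
Range: 180.0.0.1 to 180.255.255.254


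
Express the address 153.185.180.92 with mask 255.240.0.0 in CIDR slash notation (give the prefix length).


Binary: 11111111.11110000.00000000.00000000
Count leading 1s
Prefix: /12


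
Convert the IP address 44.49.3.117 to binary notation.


44 = 00101100
49 = 00110001
3 = 00000011
117 = 01110101
Binary: 00101100.00110001.00000011.01110101


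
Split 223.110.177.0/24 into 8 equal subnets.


New prefix = 24 + 3 = 27
Each subnet has 32 addresses
  223.110.177.0/27
  223.110.177.32/27
  223.110.177.64/27
  223.110.177.96/27
  223.110.177.128/27
  223.110.177.160/27
  223.110.177.192/27
  223.110.177.224/27
Subnets: 223.110.177.0/27, 223.110.177.32/27, 223.110.177.64/27, 223.110.177.96/27, 223.110.177.128/27, 223.110.177.160/27, 223.110.177.192/27, 223.110.177.224/27


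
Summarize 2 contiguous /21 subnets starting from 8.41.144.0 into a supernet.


Original prefix: /21
Number of subnets: 2 = 2^1
New prefix = 21 - 1 = 20
Supernet: 8.41.144.0/20


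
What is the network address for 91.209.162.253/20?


IP:   01011011.11010001.10100010.11111101
Mask: 11111111.11111111.11110000.00000000
AND operation:
Net:  01011011.11010001.10100000.00000000
Network: 91.209.160.0/20


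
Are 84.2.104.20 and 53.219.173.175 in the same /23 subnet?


Mask: 255.255.254.0
84.2.104.20 AND mask = 84.2.104.0
53.219.173.175 AND mask = 53.219.172.0
No, different subnets (84.2.104.0 vs 53.219.172.0)


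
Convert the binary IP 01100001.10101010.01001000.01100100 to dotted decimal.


01100001 = 97
10101010 = 170
01001000 = 72
01100100 = 100
IP: 97.170.72.100


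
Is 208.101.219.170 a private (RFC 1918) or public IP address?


RFC 1918 private ranges:
  10.0.0.0/8 (10.0.0.0 - 10.255.255.255)
  172.16.0.0/12 (172.16.0.0 - 172.31.255.255)
  192.168.0.0/16 (192.168.0.0 - 192.168.255.255)
Public (not in any RFC 1918 range)


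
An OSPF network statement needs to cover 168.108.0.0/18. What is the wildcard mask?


Subnet mask: 255.255.192.0
Wildcard = 255.255.255.255 - subnet mask
255 - 255 = 0
255 - 255 = 0
255 - 192 = 63
255 - 0 = 255
Wildcard: 0.0.63.255


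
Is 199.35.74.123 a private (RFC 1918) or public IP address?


RFC 1918 private ranges:
  10.0.0.0/8 (10.0.0.0 - 10.255.255.255)
  172.16.0.0/12 (172.16.0.0 - 172.31.255.255)
  192.168.0.0/16 (192.168.0.0 - 192.168.255.255)
Public (not in any RFC 1918 range)


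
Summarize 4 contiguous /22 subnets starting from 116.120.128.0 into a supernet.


Original prefix: /22
Number of subnets: 4 = 2^2
New prefix = 22 - 2 = 20
Supernet: 116.120.128.0/20


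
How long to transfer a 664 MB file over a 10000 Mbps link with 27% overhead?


Effective throughput = 10000 * (1 - 27/100) = 7300 Mbps
File size in Mb = 664 * 8 = 5312 Mb
Time = 5312 / 7300
Time = 0.7277 seconds


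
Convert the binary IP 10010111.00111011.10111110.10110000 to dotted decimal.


10010111 = 151
00111011 = 59
10111110 = 190
10110000 = 176
IP: 151.59.190.176


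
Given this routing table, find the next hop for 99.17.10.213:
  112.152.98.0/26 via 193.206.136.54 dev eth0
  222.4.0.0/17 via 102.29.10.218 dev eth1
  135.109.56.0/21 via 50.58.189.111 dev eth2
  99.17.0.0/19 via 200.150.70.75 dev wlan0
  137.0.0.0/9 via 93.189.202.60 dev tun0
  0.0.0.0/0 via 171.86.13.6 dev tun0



Longest prefix match for 99.17.10.213:
  /26 112.152.98.0: no
  /17 222.4.0.0: no
  /21 135.109.56.0: no
  /19 99.17.0.0: MATCH
  /9 137.0.0.0: no
  /0 0.0.0.0: MATCH
Selected: next-hop 200.150.70.75 via wlan0 (matched /19)


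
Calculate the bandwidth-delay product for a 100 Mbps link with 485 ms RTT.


BDP = bandwidth * RTT
= 100 Mbps * 485 ms
= 100 * 1e6 * 485 / 1000 bits
= 48500000 bits
= 6062500 bytes
= 5920.4102 KB
BDP = 48500000 bits (6062500 bytes)


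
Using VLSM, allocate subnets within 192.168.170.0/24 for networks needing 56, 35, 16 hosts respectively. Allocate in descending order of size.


56 hosts -> /26 (62 usable): 192.168.170.0/26
35 hosts -> /26 (62 usable): 192.168.170.64/26
16 hosts -> /27 (30 usable): 192.168.170.128/27
Allocation: 192.168.170.0/26 (56 hosts, 62 usable); 192.168.170.64/26 (35 hosts, 62 usable); 192.168.170.128/27 (16 hosts, 30 usable)


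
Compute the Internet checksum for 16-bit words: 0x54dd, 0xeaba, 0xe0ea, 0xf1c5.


Sum all words (with carry folding):
+ 0x54dd = 0x54dd
+ 0xeaba = 0x3f98
+ 0xe0ea = 0x2083
+ 0xf1c5 = 0x1249
One's complement: ~0x1249
Checksum = 0xedb6


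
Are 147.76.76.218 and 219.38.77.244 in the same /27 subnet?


Mask: 255.255.255.224
147.76.76.218 AND mask = 147.76.76.192
219.38.77.244 AND mask = 219.38.77.224
No, different subnets (147.76.76.192 vs 219.38.77.224)


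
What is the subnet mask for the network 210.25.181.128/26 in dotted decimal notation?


/26 means 26 network bits, 6 host bits
Binary: 11111111111111111111111111000000
Mask: 255.255.255.192


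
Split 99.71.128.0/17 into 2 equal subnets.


New prefix = 17 + 1 = 18
Each subnet has 16384 addresses
  99.71.128.0/18
  99.71.192.0/18
Subnets: 99.71.128.0/18, 99.71.192.0/18


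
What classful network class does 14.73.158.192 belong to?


First octet: 14
Binary: 00001110
0xxxxxxx -> Class A (1-126)
Class A, default mask 255.0.0.0 (/8)


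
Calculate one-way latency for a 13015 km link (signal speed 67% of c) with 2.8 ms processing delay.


Speed = 0.67 * 3e5 km/s = 201000 km/s
Propagation delay = 13015 / 201000 = 0.0648 s = 64.7512 ms
Processing delay = 2.8 ms
Total one-way latency = 67.5512 ms


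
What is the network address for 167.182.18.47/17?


IP:   10100111.10110110.00010010.00101111
Mask: 11111111.11111111.10000000.00000000
AND operation:
Net:  10100111.10110110.00000000.00000000
Network: 167.182.0.0/17


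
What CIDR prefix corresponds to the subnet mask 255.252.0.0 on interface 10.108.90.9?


Binary: 11111111.11111100.00000000.00000000
Count leading 1s
Prefix: /14


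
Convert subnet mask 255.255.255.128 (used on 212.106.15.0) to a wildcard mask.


Subnet mask: 255.255.255.128
Wildcard = 255.255.255.255 - subnet mask
255 - 255 = 0
255 - 255 = 0
255 - 255 = 0
255 - 128 = 127
Wildcard: 0.0.0.127


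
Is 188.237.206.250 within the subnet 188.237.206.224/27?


Subnet network: 188.237.206.224
Test IP AND mask: 188.237.206.224
Yes, 188.237.206.250 is in 188.237.206.224/27


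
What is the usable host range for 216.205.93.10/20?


Network: 216.205.80.0
Broadcast: 216.205.95.255
First usable = network + 1
Last usable = broadcast - 1
Range: 216.205.80.1 to 216.205.95.254


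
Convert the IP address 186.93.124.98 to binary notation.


186 = 10111010
93 = 01011101
124 = 01111100
98 = 01100010
Binary: 10111010.01011101.01111100.01100010


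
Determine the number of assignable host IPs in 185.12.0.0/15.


Host bits = 32 - 15 = 17
Total addresses = 2^17 = 131072
Usable = total - 2 (network and broadcast)
Usable hosts: 131070


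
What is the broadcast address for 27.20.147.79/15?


Network: 27.20.0.0/15
Host bits = 17
Set all host bits to 1:
Broadcast: 27.21.255.255


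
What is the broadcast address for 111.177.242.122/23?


Network: 111.177.242.0/23
Host bits = 9
Set all host bits to 1:
Broadcast: 111.177.243.255


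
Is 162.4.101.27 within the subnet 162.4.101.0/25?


Subnet network: 162.4.101.0
Test IP AND mask: 162.4.101.0
Yes, 162.4.101.27 is in 162.4.101.0/25


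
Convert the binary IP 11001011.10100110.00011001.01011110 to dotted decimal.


11001011 = 203
10100110 = 166
00011001 = 25
01011110 = 94
IP: 203.166.25.94


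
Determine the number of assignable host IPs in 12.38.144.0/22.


Host bits = 32 - 22 = 10
Total addresses = 2^10 = 1024
Usable = total - 2 (network and broadcast)
Usable hosts: 1022


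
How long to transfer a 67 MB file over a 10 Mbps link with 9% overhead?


Effective throughput = 10 * (1 - 9/100) = 9.1 Mbps
File size in Mb = 67 * 8 = 536 Mb
Time = 536 / 9.1
Time = 58.9011 seconds


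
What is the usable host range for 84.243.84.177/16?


Network: 84.243.0.0
Broadcast: 84.243.255.255
First usable = network + 1
Last usable = broadcast - 1
Range: 84.243.0.1 to 84.243.255.254


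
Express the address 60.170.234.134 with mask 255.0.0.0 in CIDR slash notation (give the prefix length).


Binary: 11111111.00000000.00000000.00000000
Count leading 1s
Prefix: /8


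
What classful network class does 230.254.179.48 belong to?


First octet: 230
Binary: 11100110
1110xxxx -> Class D (224-239)
Class D (multicast), default mask N/A


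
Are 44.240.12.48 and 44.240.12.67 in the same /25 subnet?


Mask: 255.255.255.128
44.240.12.48 AND mask = 44.240.12.0
44.240.12.67 AND mask = 44.240.12.0
Yes, same subnet (44.240.12.0)


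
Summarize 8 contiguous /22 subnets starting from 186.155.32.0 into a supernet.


Original prefix: /22
Number of subnets: 8 = 2^3
New prefix = 22 - 3 = 19
Supernet: 186.155.32.0/19


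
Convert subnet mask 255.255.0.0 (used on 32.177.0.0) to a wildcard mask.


Subnet mask: 255.255.0.0
Wildcard = 255.255.255.255 - subnet mask
255 - 255 = 0
255 - 255 = 0
255 - 0 = 255
255 - 0 = 255
Wildcard: 0.0.255.255


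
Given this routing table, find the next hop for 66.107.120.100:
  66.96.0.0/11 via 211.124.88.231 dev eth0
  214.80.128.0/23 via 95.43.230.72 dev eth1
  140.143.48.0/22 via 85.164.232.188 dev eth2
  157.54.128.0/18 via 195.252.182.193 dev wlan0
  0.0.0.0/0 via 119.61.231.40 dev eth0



Longest prefix match for 66.107.120.100:
  /11 66.96.0.0: MATCH
  /23 214.80.128.0: no
  /22 140.143.48.0: no
  /18 157.54.128.0: no
  /0 0.0.0.0: MATCH
Selected: next-hop 211.124.88.231 via eth0 (matched /11)


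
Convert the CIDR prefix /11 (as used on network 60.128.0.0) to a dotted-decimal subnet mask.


/11 means 11 network bits, 21 host bits
Binary: 11111111111000000000000000000000
Mask: 255.224.0.0


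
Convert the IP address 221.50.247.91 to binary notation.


221 = 11011101
50 = 00110010
247 = 11110111
91 = 01011011
Binary: 11011101.00110010.11110111.01011011


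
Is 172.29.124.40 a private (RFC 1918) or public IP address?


RFC 1918 private ranges:
  10.0.0.0/8 (10.0.0.0 - 10.255.255.255)
  172.16.0.0/12 (172.16.0.0 - 172.31.255.255)
  192.168.0.0/16 (192.168.0.0 - 192.168.255.255)
Private (in 172.16.0.0/12)


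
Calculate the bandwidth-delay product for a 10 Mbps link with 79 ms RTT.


BDP = bandwidth * RTT
= 10 Mbps * 79 ms
= 10 * 1e6 * 79 / 1000 bits
= 790000 bits
= 98750 bytes
= 96.4355 KB
BDP = 790000 bits (98750 bytes)


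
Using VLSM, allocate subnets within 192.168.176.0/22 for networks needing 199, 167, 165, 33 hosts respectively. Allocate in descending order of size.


199 hosts -> /24 (254 usable): 192.168.176.0/24
167 hosts -> /24 (254 usable): 192.168.177.0/24
165 hosts -> /24 (254 usable): 192.168.178.0/24
33 hosts -> /26 (62 usable): 192.168.179.0/26
Allocation: 192.168.176.0/24 (199 hosts, 254 usable); 192.168.177.0/24 (167 hosts, 254 usable); 192.168.178.0/24 (165 hosts, 254 usable); 192.168.179.0/26 (33 hosts, 62 usable)


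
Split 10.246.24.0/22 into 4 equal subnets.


New prefix = 22 + 2 = 24
Each subnet has 256 addresses
  10.246.24.0/24
  10.246.25.0/24
  10.246.26.0/24
  10.246.27.0/24
Subnets: 10.246.24.0/24, 10.246.25.0/24, 10.246.26.0/24, 10.246.27.0/24


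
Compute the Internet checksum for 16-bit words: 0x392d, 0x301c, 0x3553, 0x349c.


Sum all words (with carry folding):
+ 0x392d = 0x392d
+ 0x301c = 0x6949
+ 0x3553 = 0x9e9c
+ 0x349c = 0xd338
One's complement: ~0xd338
Checksum = 0x2cc7


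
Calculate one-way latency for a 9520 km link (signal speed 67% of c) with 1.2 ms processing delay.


Speed = 0.67 * 3e5 km/s = 201000 km/s
Propagation delay = 9520 / 201000 = 0.0474 s = 47.3632 ms
Processing delay = 1.2 ms
Total one-way latency = 48.5632 ms


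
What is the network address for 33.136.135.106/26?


IP:   00100001.10001000.10000111.01101010
Mask: 11111111.11111111.11111111.11000000
AND operation:
Net:  00100001.10001000.10000111.01000000
Network: 33.136.135.64/26


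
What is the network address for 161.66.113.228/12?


IP:   10100001.01000010.01110001.11100100
Mask: 11111111.11110000.00000000.00000000
AND operation:
Net:  10100001.01000000.00000000.00000000
Network: 161.64.0.0/12


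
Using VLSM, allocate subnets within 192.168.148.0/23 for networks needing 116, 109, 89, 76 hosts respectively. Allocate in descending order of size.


116 hosts -> /25 (126 usable): 192.168.148.0/25
109 hosts -> /25 (126 usable): 192.168.148.128/25
89 hosts -> /25 (126 usable): 192.168.149.0/25
76 hosts -> /25 (126 usable): 192.168.149.128/25
Allocation: 192.168.148.0/25 (116 hosts, 126 usable); 192.168.148.128/25 (109 hosts, 126 usable); 192.168.149.0/25 (89 hosts, 126 usable); 192.168.149.128/25 (76 hosts, 126 usable)


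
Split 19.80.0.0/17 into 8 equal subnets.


New prefix = 17 + 3 = 20
Each subnet has 4096 addresses
  19.80.0.0/20
  19.80.16.0/20
  19.80.32.0/20
  19.80.48.0/20
  19.80.64.0/20
  19.80.80.0/20
  19.80.96.0/20
  19.80.112.0/20
Subnets: 19.80.0.0/20, 19.80.16.0/20, 19.80.32.0/20, 19.80.48.0/20, 19.80.64.0/20, 19.80.80.0/20, 19.80.96.0/20, 19.80.112.0/20


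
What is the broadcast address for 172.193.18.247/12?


Network: 172.192.0.0/12
Host bits = 20
Set all host bits to 1:
Broadcast: 172.207.255.255


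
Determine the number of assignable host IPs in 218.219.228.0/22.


Host bits = 32 - 22 = 10
Total addresses = 2^10 = 1024
Usable = total - 2 (network and broadcast)
Usable hosts: 1022


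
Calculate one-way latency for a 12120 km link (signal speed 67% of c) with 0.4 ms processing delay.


Speed = 0.67 * 3e5 km/s = 201000 km/s
Propagation delay = 12120 / 201000 = 0.0603 s = 60.2985 ms
Processing delay = 0.4 ms
Total one-way latency = 60.6985 ms


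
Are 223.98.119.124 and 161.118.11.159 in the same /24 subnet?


Mask: 255.255.255.0
223.98.119.124 AND mask = 223.98.119.0
161.118.11.159 AND mask = 161.118.11.0
No, different subnets (223.98.119.0 vs 161.118.11.0)


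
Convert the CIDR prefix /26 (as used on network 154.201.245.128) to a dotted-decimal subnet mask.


/26 means 26 network bits, 6 host bits
Binary: 11111111111111111111111111000000
Mask: 255.255.255.192


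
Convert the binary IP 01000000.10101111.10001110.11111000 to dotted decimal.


01000000 = 64
10101111 = 175
10001110 = 142
11111000 = 248
IP: 64.175.142.248


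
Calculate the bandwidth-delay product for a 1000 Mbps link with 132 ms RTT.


BDP = bandwidth * RTT
= 1000 Mbps * 132 ms
= 1000 * 1e6 * 132 / 1000 bits
= 132000000 bits
= 16500000 bytes
= 16113.2812 KB
BDP = 132000000 bits (16500000 bytes)


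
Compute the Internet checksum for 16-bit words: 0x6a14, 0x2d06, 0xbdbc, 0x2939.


Sum all words (with carry folding):
+ 0x6a14 = 0x6a14
+ 0x2d06 = 0x971a
+ 0xbdbc = 0x54d7
+ 0x2939 = 0x7e10
One's complement: ~0x7e10
Checksum = 0x81ef


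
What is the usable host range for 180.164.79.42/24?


Network: 180.164.79.0
Broadcast: 180.164.79.255
First usable = network + 1
Last usable = broadcast - 1
Range: 180.164.79.1 to 180.164.79.254


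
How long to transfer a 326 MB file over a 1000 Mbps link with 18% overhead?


Effective throughput = 1000 * (1 - 18/100) = 820.0 Mbps
File size in Mb = 326 * 8 = 2608 Mb
Time = 2608 / 820.0
Time = 3.1805 seconds


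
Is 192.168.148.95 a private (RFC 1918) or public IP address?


RFC 1918 private ranges:
  10.0.0.0/8 (10.0.0.0 - 10.255.255.255)
  172.16.0.0/12 (172.16.0.0 - 172.31.255.255)
  192.168.0.0/16 (192.168.0.0 - 192.168.255.255)
Private (in 192.168.0.0/16)


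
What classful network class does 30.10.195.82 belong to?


First octet: 30
Binary: 00011110
0xxxxxxx -> Class A (1-126)
Class A, default mask 255.0.0.0 (/8)


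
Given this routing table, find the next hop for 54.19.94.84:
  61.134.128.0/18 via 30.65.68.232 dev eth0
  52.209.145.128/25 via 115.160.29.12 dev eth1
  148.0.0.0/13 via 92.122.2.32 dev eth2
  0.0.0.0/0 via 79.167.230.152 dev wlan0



Longest prefix match for 54.19.94.84:
  /18 61.134.128.0: no
  /25 52.209.145.128: no
  /13 148.0.0.0: no
  /0 0.0.0.0: MATCH
Selected: next-hop 79.167.230.152 via wlan0 (matched /0)


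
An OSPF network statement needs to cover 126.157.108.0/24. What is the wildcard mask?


Subnet mask: 255.255.255.0
Wildcard = 255.255.255.255 - subnet mask
255 - 255 = 0
255 - 255 = 0
255 - 255 = 0
255 - 0 = 255
Wildcard: 0.0.0.255


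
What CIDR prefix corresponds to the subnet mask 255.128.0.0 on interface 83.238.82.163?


Binary: 11111111.10000000.00000000.00000000
Count leading 1s
Prefix: /9


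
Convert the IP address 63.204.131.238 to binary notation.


63 = 00111111
204 = 11001100
131 = 10000011
238 = 11101110
Binary: 00111111.11001100.10000011.11101110


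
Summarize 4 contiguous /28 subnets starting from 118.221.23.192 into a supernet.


Original prefix: /28
Number of subnets: 4 = 2^2
New prefix = 28 - 2 = 26
Supernet: 118.221.23.192/26


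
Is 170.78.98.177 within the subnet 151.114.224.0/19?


Subnet network: 151.114.224.0
Test IP AND mask: 170.78.96.0
No, 170.78.98.177 is not in 151.114.224.0/19


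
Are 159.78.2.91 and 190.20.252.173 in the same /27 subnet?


Mask: 255.255.255.224
159.78.2.91 AND mask = 159.78.2.64
190.20.252.173 AND mask = 190.20.252.160
No, different subnets (159.78.2.64 vs 190.20.252.160)


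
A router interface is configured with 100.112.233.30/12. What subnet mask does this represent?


/12 means 12 network bits, 20 host bits
Binary: 11111111111100000000000000000000
Mask: 255.240.0.0


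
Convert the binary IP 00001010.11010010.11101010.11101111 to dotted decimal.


00001010 = 10
11010010 = 210
11101010 = 234
11101111 = 239
IP: 10.210.234.239


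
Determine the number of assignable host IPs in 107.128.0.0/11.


Host bits = 32 - 11 = 21
Total addresses = 2^21 = 2097152
Usable = total - 2 (network and broadcast)
Usable hosts: 2097150


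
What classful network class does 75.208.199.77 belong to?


First octet: 75
Binary: 01001011
0xxxxxxx -> Class A (1-126)
Class A, default mask 255.0.0.0 (/8)


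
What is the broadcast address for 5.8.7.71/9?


Network: 5.0.0.0/9
Host bits = 23
Set all host bits to 1:
Broadcast: 5.127.255.255


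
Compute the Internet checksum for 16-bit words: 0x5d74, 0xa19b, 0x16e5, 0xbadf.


Sum all words (with carry folding):
+ 0x5d74 = 0x5d74
+ 0xa19b = 0xff0f
+ 0x16e5 = 0x15f5
+ 0xbadf = 0xd0d4
One's complement: ~0xd0d4
Checksum = 0x2f2b


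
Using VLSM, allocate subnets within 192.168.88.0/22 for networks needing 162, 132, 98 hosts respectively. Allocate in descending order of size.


162 hosts -> /24 (254 usable): 192.168.88.0/24
132 hosts -> /24 (254 usable): 192.168.89.0/24
98 hosts -> /25 (126 usable): 192.168.90.0/25
Allocation: 192.168.88.0/24 (162 hosts, 254 usable); 192.168.89.0/24 (132 hosts, 254 usable); 192.168.90.0/25 (98 hosts, 126 usable)


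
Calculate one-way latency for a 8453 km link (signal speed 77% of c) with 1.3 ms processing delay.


Speed = 0.77 * 3e5 km/s = 231000 km/s
Propagation delay = 8453 / 231000 = 0.0366 s = 36.5931 ms
Processing delay = 1.3 ms
Total one-way latency = 37.8931 ms


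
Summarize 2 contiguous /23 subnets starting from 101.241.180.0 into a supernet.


Original prefix: /23
Number of subnets: 2 = 2^1
New prefix = 23 - 1 = 22
Supernet: 101.241.180.0/22


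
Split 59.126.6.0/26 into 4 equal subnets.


New prefix = 26 + 2 = 28
Each subnet has 16 addresses
  59.126.6.0/28
  59.126.6.16/28
  59.126.6.32/28
  59.126.6.48/28
Subnets: 59.126.6.0/28, 59.126.6.16/28, 59.126.6.32/28, 59.126.6.48/28


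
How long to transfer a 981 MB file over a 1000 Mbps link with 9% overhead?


Effective throughput = 1000 * (1 - 9/100) = 910 Mbps
File size in Mb = 981 * 8 = 7848 Mb
Time = 7848 / 910
Time = 8.6242 seconds


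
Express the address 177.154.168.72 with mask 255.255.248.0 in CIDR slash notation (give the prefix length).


Binary: 11111111.11111111.11111000.00000000
Count leading 1s
Prefix: /21


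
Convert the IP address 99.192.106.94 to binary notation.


99 = 01100011
192 = 11000000
106 = 01101010
94 = 01011110
Binary: 01100011.11000000.01101010.01011110


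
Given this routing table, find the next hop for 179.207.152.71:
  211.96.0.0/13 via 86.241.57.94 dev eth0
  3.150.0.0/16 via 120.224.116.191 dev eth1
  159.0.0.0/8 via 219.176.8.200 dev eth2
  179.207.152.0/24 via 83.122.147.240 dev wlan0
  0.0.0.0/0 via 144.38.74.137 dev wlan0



Longest prefix match for 179.207.152.71:
  /13 211.96.0.0: no
  /16 3.150.0.0: no
  /8 159.0.0.0: no
  /24 179.207.152.0: MATCH
  /0 0.0.0.0: MATCH
Selected: next-hop 83.122.147.240 via wlan0 (matched /24)


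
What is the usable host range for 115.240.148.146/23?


Network: 115.240.148.0
Broadcast: 115.240.149.255
First usable = network + 1
Last usable = broadcast - 1
Range: 115.240.148.1 to 115.240.149.254


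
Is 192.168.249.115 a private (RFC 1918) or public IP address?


RFC 1918 private ranges:
  10.0.0.0/8 (10.0.0.0 - 10.255.255.255)
  172.16.0.0/12 (172.16.0.0 - 172.31.255.255)
  192.168.0.0/16 (192.168.0.0 - 192.168.255.255)
Private (in 192.168.0.0/16)


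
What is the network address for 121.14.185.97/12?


IP:   01111001.00001110.10111001.01100001
Mask: 11111111.11110000.00000000.00000000
AND operation:
Net:  01111001.00000000.00000000.00000000
Network: 121.0.0.0/12


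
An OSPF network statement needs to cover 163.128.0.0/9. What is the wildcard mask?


Subnet mask: 255.128.0.0
Wildcard = 255.255.255.255 - subnet mask
255 - 255 = 0
255 - 128 = 127
255 - 0 = 255
255 - 0 = 255
Wildcard: 0.127.255.255


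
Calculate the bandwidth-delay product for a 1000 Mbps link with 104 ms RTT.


BDP = bandwidth * RTT
= 1000 Mbps * 104 ms
= 1000 * 1e6 * 104 / 1000 bits
= 104000000 bits
= 13000000 bytes
= 12695.3125 KB
BDP = 104000000 bits (13000000 bytes)


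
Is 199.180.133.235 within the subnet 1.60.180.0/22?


Subnet network: 1.60.180.0
Test IP AND mask: 199.180.132.0
No, 199.180.133.235 is not in 1.60.180.0/22


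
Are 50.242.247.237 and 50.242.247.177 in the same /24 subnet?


Mask: 255.255.255.0
50.242.247.237 AND mask = 50.242.247.0
50.242.247.177 AND mask = 50.242.247.0
Yes, same subnet (50.242.247.0)


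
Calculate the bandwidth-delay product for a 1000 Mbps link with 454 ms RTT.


BDP = bandwidth * RTT
= 1000 Mbps * 454 ms
= 1000 * 1e6 * 454 / 1000 bits
= 454000000 bits
= 56750000 bytes
= 55419.9219 KB
BDP = 454000000 bits (56750000 bytes)


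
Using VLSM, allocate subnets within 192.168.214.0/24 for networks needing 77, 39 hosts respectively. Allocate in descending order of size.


77 hosts -> /25 (126 usable): 192.168.214.0/25
39 hosts -> /26 (62 usable): 192.168.214.128/26
Allocation: 192.168.214.0/25 (77 hosts, 126 usable); 192.168.214.128/26 (39 hosts, 62 usable)


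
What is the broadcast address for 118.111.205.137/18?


Network: 118.111.192.0/18
Host bits = 14
Set all host bits to 1:
Broadcast: 118.111.255.255


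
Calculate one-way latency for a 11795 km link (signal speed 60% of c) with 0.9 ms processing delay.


Speed = 0.6 * 3e5 km/s = 180000 km/s
Propagation delay = 11795 / 180000 = 0.0655 s = 65.5278 ms
Processing delay = 0.9 ms
Total one-way latency = 66.4278 ms


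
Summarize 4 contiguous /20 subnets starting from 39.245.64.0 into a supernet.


Original prefix: /20
Number of subnets: 4 = 2^2
New prefix = 20 - 2 = 18
Supernet: 39.245.64.0/18


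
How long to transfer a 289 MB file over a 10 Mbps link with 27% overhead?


Effective throughput = 10 * (1 - 27/100) = 7.3 Mbps
File size in Mb = 289 * 8 = 2312 Mb
Time = 2312 / 7.3
Time = 316.7123 seconds


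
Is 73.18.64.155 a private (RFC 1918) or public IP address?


RFC 1918 private ranges:
  10.0.0.0/8 (10.0.0.0 - 10.255.255.255)
  172.16.0.0/12 (172.16.0.0 - 172.31.255.255)
  192.168.0.0/16 (192.168.0.0 - 192.168.255.255)
Public (not in any RFC 1918 range)


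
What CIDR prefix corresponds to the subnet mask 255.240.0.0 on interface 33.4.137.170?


Binary: 11111111.11110000.00000000.00000000
Count leading 1s
Prefix: /12


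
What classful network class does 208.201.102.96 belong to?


First octet: 208
Binary: 11010000
110xxxxx -> Class C (192-223)
Class C, default mask 255.255.255.0 (/24)


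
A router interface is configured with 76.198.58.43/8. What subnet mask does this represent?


/8 means 8 network bits, 24 host bits
Binary: 11111111000000000000000000000000
Mask: 255.0.0.0


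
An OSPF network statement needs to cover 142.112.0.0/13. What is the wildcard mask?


Subnet mask: 255.248.0.0
Wildcard = 255.255.255.255 - subnet mask
255 - 255 = 0
255 - 248 = 7
255 - 0 = 255
255 - 0 = 255
Wildcard: 0.7.255.255


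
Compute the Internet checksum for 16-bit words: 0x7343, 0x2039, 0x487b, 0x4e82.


Sum all words (with carry folding):
+ 0x7343 = 0x7343
+ 0x2039 = 0x937c
+ 0x487b = 0xdbf7
+ 0x4e82 = 0x2a7a
One's complement: ~0x2a7a
Checksum = 0xd585


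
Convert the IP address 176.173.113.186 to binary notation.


176 = 10110000
173 = 10101101
113 = 01110001
186 = 10111010
Binary: 10110000.10101101.01110001.10111010


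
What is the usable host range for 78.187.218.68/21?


Network: 78.187.216.0
Broadcast: 78.187.223.255
First usable = network + 1
Last usable = broadcast - 1
Range: 78.187.216.1 to 78.187.223.254


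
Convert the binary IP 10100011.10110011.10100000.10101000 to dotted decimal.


10100011 = 163
10110011 = 179
10100000 = 160
10101000 = 168
IP: 163.179.160.168


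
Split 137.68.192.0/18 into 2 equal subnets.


New prefix = 18 + 1 = 19
Each subnet has 8192 addresses
  137.68.192.0/19
  137.68.224.0/19
Subnets: 137.68.192.0/19, 137.68.224.0/19


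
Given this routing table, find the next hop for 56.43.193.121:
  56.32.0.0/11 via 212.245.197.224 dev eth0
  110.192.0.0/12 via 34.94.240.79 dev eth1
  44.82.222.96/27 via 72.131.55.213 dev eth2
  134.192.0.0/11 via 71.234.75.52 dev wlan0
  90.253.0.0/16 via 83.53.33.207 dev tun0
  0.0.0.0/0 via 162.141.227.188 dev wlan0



Longest prefix match for 56.43.193.121:
  /11 56.32.0.0: MATCH
  /12 110.192.0.0: no
  /27 44.82.222.96: no
  /11 134.192.0.0: no
  /16 90.253.0.0: no
  /0 0.0.0.0: MATCH
Selected: next-hop 212.245.197.224 via eth0 (matched /11)


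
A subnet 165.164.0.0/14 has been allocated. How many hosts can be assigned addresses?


Host bits = 32 - 14 = 18
Total addresses = 2^18 = 262144
Usable = total - 2 (network and broadcast)
Usable hosts: 262142


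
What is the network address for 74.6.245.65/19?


IP:   01001010.00000110.11110101.01000001
Mask: 11111111.11111111.11100000.00000000
AND operation:
Net:  01001010.00000110.11100000.00000000
Network: 74.6.224.0/19


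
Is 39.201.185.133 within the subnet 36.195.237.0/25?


Subnet network: 36.195.237.0
Test IP AND mask: 39.201.185.128
No, 39.201.185.133 is not in 36.195.237.0/25


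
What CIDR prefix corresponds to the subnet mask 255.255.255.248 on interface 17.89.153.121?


Binary: 11111111.11111111.11111111.11111000
Count leading 1s
Prefix: /29


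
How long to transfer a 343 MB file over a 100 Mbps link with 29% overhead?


Effective throughput = 100 * (1 - 29/100) = 71 Mbps
File size in Mb = 343 * 8 = 2744 Mb
Time = 2744 / 71
Time = 38.6479 seconds


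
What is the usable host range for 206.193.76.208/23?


Network: 206.193.76.0
Broadcast: 206.193.77.255
First usable = network + 1
Last usable = broadcast - 1
Range: 206.193.76.1 to 206.193.77.254


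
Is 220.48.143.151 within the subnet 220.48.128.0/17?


Subnet network: 220.48.128.0
Test IP AND mask: 220.48.128.0
Yes, 220.48.143.151 is in 220.48.128.0/17


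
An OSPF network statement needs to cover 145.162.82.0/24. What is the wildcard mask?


Subnet mask: 255.255.255.0
Wildcard = 255.255.255.255 - subnet mask
255 - 255 = 0
255 - 255 = 0
255 - 255 = 0
255 - 0 = 255
Wildcard: 0.0.0.255


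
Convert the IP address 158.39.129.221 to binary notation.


158 = 10011110
39 = 00100111
129 = 10000001
221 = 11011101
Binary: 10011110.00100111.10000001.11011101


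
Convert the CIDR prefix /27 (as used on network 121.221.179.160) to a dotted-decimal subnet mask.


/27 means 27 network bits, 5 host bits
Binary: 11111111111111111111111111100000
Mask: 255.255.255.224


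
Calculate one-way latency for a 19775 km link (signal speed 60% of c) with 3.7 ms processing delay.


Speed = 0.6 * 3e5 km/s = 180000 km/s
Propagation delay = 19775 / 180000 = 0.1099 s = 109.8611 ms
Processing delay = 3.7 ms
Total one-way latency = 113.5611 ms


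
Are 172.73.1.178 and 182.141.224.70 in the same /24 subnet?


Mask: 255.255.255.0
172.73.1.178 AND mask = 172.73.1.0
182.141.224.70 AND mask = 182.141.224.0
No, different subnets (172.73.1.0 vs 182.141.224.0)


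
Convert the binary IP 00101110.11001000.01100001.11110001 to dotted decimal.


00101110 = 46
11001000 = 200
01100001 = 97
11110001 = 241
IP: 46.200.97.241


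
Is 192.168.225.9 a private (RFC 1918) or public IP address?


RFC 1918 private ranges:
  10.0.0.0/8 (10.0.0.0 - 10.255.255.255)
  172.16.0.0/12 (172.16.0.0 - 172.31.255.255)
  192.168.0.0/16 (192.168.0.0 - 192.168.255.255)
Private (in 192.168.0.0/16)


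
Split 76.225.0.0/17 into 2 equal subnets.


New prefix = 17 + 1 = 18
Each subnet has 16384 addresses
  76.225.0.0/18
  76.225.64.0/18
Subnets: 76.225.0.0/18, 76.225.64.0/18


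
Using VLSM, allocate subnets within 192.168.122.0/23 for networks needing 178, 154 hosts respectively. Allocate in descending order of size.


178 hosts -> /24 (254 usable): 192.168.122.0/24
154 hosts -> /24 (254 usable): 192.168.123.0/24
Allocation: 192.168.122.0/24 (178 hosts, 254 usable); 192.168.123.0/24 (154 hosts, 254 usable)


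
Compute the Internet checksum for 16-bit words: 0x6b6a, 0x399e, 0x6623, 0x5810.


Sum all words (with carry folding):
+ 0x6b6a = 0x6b6a
+ 0x399e = 0xa508
+ 0x6623 = 0x0b2c
+ 0x5810 = 0x633c
One's complement: ~0x633c
Checksum = 0x9cc3


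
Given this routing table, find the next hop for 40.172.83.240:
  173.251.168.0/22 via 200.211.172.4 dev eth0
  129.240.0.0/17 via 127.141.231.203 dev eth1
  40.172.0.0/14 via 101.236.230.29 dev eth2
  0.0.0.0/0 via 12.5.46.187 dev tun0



Longest prefix match for 40.172.83.240:
  /22 173.251.168.0: no
  /17 129.240.0.0: no
  /14 40.172.0.0: MATCH
  /0 0.0.0.0: MATCH
Selected: next-hop 101.236.230.29 via eth2 (matched /14)


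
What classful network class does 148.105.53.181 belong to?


First octet: 148
Binary: 10010100
10xxxxxx -> Class B (128-191)
Class B, default mask 255.255.0.0 (/16)


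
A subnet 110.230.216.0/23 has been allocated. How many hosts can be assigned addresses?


Host bits = 32 - 23 = 9
Total addresses = 2^9 = 512
Usable = total - 2 (network and broadcast)
Usable hosts: 510


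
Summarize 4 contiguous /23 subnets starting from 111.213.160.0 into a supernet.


Original prefix: /23
Number of subnets: 4 = 2^2
New prefix = 23 - 2 = 21
Supernet: 111.213.160.0/21


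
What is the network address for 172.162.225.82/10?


IP:   10101100.10100010.11100001.01010010
Mask: 11111111.11000000.00000000.00000000
AND operation:
Net:  10101100.10000000.00000000.00000000
Network: 172.128.0.0/10


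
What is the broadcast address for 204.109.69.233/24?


Network: 204.109.69.0/24
Host bits = 8
Set all host bits to 1:
Broadcast: 204.109.69.255


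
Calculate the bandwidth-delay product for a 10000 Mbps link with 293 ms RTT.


BDP = bandwidth * RTT
= 10000 Mbps * 293 ms
= 10000 * 1e6 * 293 / 1000 bits
= 2930000000 bits
= 366250000 bytes
= 357666.0156 KB
BDP = 2930000000 bits (366250000 bytes)
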